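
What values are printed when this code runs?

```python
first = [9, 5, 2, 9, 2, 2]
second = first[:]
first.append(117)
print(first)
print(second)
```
[9, 5, 2, 9, 2, 2, 117]
[9, 5, 2, 9, 2, 2]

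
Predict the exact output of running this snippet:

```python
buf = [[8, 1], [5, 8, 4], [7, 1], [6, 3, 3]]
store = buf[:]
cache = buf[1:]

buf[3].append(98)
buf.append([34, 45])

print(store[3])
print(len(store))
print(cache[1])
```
[6, 3, 3, 98]
4
[7, 1]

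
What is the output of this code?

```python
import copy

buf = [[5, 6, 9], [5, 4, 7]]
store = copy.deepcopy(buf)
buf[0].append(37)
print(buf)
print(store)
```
[[5, 6, 9, 37], [5, 4, 7]]
[[5, 6, 9], [5, 4, 7]]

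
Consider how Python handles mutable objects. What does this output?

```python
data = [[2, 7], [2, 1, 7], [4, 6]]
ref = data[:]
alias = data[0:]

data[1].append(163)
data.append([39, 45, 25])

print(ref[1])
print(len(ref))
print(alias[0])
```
[2, 1, 7, 163]
3
[2, 7]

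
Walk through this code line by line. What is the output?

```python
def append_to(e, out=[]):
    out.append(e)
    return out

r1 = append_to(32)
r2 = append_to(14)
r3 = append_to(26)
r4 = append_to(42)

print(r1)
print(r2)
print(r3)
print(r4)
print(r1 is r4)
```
[32, 14, 26, 42]
[32, 14, 26, 42]
[32, 14, 26, 42]
[32, 14, 26, 42]
True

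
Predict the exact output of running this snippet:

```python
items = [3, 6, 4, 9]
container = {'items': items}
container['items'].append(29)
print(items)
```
[3, 6, 4, 9, 29]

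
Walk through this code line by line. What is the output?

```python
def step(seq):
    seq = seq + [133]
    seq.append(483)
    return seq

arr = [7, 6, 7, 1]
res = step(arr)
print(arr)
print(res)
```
[7, 6, 7, 1]
[7, 6, 7, 1, 133, 483]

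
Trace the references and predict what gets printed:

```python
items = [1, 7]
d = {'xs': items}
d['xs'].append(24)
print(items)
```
[1, 7, 24]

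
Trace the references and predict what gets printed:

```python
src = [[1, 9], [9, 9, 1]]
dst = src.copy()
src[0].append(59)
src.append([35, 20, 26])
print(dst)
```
[[1, 9, 59], [9, 9, 1]]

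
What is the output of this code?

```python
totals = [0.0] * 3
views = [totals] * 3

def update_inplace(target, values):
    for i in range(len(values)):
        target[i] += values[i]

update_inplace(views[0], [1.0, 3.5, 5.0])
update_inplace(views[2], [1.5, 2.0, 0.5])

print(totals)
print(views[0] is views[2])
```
[2.5, 5.5, 5.5]
True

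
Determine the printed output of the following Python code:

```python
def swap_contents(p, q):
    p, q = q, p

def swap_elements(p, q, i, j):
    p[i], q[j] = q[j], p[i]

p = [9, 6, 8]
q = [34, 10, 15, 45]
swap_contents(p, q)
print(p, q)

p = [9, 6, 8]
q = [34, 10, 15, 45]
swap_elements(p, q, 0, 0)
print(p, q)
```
[9, 6, 8] [34, 10, 15, 45]
[34, 6, 8] [9, 10, 15, 45]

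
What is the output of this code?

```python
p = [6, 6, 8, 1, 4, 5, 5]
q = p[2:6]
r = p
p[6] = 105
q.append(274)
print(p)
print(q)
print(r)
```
[6, 6, 8, 1, 4, 5, 105]
[8, 1, 4, 5, 274]
[6, 6, 8, 1, 4, 5, 105]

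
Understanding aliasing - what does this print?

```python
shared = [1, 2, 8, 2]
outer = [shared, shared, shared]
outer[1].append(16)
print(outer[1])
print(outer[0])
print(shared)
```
[1, 2, 8, 2, 16]
[1, 2, 8, 2, 16]
[1, 2, 8, 2, 16]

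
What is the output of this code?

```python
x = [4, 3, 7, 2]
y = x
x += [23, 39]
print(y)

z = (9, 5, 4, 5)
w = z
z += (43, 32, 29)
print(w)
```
[4, 3, 7, 2, 23, 39]
(9, 5, 4, 5)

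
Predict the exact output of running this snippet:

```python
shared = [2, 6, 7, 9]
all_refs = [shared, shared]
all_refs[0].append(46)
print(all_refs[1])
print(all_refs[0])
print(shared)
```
[2, 6, 7, 9, 46]
[2, 6, 7, 9, 46]
[2, 6, 7, 9, 46]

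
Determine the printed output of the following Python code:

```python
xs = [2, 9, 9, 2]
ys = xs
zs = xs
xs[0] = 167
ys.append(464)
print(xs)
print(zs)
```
[167, 9, 9, 2, 464]
[167, 9, 9, 2, 464]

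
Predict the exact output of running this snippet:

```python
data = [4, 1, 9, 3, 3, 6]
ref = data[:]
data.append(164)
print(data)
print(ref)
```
[4, 1, 9, 3, 3, 6, 164]
[4, 1, 9, 3, 3, 6]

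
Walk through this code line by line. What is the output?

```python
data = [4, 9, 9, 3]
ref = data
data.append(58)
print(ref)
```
[4, 9, 9, 3, 58]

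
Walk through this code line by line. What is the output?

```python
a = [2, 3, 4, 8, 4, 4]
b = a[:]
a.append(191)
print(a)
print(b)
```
[2, 3, 4, 8, 4, 4, 191]
[2, 3, 4, 8, 4, 4]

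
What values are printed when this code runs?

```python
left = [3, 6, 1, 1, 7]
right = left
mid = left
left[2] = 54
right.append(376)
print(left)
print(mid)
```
[3, 6, 54, 1, 7, 376]
[3, 6, 54, 1, 7, 376]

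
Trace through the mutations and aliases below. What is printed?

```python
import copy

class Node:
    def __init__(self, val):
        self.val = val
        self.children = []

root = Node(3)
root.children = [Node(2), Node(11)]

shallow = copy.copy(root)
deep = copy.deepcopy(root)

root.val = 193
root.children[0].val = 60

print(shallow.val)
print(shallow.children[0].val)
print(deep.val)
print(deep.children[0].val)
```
3
60
3
2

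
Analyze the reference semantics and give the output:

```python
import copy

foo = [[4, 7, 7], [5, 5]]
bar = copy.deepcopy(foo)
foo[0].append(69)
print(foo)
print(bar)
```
[[4, 7, 7, 69], [5, 5]]
[[4, 7, 7], [5, 5]]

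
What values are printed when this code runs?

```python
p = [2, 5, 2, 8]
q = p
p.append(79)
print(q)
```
[2, 5, 2, 8, 79]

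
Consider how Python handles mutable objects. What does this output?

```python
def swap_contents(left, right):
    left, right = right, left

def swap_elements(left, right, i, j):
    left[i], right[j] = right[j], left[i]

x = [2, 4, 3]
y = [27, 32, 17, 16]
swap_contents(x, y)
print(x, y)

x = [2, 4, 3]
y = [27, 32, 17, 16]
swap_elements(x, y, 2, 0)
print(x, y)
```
[2, 4, 3] [27, 32, 17, 16]
[2, 4, 27] [3, 32, 17, 16]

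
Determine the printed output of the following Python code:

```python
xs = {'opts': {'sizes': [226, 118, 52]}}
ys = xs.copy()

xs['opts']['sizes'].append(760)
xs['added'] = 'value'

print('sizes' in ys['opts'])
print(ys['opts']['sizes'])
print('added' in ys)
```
True
[226, 118, 52, 760]
False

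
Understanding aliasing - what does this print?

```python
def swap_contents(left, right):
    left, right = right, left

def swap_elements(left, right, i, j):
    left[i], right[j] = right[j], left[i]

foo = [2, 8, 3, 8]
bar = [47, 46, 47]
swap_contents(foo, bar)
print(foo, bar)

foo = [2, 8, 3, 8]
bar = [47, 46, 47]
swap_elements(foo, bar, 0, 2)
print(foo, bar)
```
[2, 8, 3, 8] [47, 46, 47]
[47, 8, 3, 8] [47, 46, 2]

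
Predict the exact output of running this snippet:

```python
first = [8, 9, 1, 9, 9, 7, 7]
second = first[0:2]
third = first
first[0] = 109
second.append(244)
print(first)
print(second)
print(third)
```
[109, 9, 1, 9, 9, 7, 7]
[8, 9, 244]
[109, 9, 1, 9, 9, 7, 7]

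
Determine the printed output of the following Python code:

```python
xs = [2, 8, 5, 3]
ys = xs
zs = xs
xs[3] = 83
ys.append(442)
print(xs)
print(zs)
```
[2, 8, 5, 83, 442]
[2, 8, 5, 83, 442]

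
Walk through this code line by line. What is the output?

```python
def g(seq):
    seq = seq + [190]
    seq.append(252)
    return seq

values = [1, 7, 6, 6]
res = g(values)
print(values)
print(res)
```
[1, 7, 6, 6]
[1, 7, 6, 6, 190, 252]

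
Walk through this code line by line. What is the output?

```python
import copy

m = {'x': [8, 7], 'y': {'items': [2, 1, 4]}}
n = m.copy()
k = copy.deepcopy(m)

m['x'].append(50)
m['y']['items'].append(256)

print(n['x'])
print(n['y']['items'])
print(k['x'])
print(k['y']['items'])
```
[8, 7, 50]
[2, 1, 4, 256]
[8, 7]
[2, 1, 4]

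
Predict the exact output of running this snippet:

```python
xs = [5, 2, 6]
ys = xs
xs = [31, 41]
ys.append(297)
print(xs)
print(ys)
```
[31, 41]
[5, 2, 6, 297]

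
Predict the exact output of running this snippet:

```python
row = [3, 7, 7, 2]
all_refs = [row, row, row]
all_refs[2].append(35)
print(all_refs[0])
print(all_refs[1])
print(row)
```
[3, 7, 7, 2, 35]
[3, 7, 7, 2, 35]
[3, 7, 7, 2, 35]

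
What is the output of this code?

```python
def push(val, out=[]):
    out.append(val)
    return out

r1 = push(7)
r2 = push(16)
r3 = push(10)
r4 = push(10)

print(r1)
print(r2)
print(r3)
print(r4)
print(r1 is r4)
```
[7, 16, 10, 10]
[7, 16, 10, 10]
[7, 16, 10, 10]
[7, 16, 10, 10]
True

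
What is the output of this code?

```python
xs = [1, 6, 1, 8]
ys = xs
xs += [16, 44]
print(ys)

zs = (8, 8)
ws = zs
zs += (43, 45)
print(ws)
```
[1, 6, 1, 8, 16, 44]
(8, 8)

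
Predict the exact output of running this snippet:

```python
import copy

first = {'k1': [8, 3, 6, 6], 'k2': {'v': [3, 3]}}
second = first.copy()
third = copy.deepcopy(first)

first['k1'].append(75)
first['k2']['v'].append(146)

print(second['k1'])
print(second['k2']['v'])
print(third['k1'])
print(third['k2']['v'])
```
[8, 3, 6, 6, 75]
[3, 3, 146]
[8, 3, 6, 6]
[3, 3]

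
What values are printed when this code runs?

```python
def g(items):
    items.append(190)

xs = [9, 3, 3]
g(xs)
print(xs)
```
[9, 3, 3, 190]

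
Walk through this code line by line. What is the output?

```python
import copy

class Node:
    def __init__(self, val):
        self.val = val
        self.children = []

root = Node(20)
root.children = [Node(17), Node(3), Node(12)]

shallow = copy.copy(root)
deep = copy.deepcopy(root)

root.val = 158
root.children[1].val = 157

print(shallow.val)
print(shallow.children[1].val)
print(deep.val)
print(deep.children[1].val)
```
20
157
20
3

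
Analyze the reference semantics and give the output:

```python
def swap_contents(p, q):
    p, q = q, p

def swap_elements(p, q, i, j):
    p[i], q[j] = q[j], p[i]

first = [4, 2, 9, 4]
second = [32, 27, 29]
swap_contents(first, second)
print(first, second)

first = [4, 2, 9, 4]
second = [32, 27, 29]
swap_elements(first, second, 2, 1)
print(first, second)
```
[4, 2, 9, 4] [32, 27, 29]
[4, 2, 27, 4] [32, 9, 29]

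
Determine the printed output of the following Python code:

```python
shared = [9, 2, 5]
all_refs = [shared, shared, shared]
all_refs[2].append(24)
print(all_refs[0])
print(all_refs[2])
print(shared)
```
[9, 2, 5, 24]
[9, 2, 5, 24]
[9, 2, 5, 24]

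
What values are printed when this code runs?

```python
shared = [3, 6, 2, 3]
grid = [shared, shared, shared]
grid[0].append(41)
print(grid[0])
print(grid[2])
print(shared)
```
[3, 6, 2, 3, 41]
[3, 6, 2, 3, 41]
[3, 6, 2, 3, 41]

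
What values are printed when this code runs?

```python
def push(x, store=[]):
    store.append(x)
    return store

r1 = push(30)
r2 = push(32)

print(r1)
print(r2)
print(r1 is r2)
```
[30, 32]
[30, 32]
True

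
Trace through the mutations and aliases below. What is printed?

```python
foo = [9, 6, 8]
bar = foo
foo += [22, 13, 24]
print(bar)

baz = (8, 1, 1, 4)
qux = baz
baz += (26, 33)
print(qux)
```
[9, 6, 8, 22, 13, 24]
(8, 1, 1, 4)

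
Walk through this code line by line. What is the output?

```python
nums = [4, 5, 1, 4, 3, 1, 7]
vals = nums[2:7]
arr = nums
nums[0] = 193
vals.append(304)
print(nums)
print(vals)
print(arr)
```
[193, 5, 1, 4, 3, 1, 7]
[1, 4, 3, 1, 7, 304]
[193, 5, 1, 4, 3, 1, 7]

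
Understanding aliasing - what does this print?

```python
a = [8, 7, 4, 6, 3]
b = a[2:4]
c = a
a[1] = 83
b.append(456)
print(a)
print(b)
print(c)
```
[8, 83, 4, 6, 3]
[4, 6, 456]
[8, 83, 4, 6, 3]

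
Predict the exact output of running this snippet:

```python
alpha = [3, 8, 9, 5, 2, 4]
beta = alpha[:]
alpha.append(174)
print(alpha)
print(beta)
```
[3, 8, 9, 5, 2, 4, 174]
[3, 8, 9, 5, 2, 4]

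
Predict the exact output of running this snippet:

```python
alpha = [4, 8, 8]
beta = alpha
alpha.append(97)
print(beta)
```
[4, 8, 8, 97]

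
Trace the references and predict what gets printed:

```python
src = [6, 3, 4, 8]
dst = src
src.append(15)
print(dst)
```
[6, 3, 4, 8, 15]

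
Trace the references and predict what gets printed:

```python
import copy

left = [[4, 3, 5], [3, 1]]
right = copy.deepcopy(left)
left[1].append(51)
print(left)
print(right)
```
[[4, 3, 5], [3, 1, 51]]
[[4, 3, 5], [3, 1]]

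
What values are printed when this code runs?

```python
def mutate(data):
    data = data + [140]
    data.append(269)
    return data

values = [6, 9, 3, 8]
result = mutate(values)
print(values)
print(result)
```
[6, 9, 3, 8]
[6, 9, 3, 8, 140, 269]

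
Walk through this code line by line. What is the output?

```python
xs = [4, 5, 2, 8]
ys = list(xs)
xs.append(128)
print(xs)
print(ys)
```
[4, 5, 2, 8, 128]
[4, 5, 2, 8]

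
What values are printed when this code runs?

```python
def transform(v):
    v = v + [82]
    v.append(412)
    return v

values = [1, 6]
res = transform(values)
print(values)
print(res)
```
[1, 6]
[1, 6, 82, 412]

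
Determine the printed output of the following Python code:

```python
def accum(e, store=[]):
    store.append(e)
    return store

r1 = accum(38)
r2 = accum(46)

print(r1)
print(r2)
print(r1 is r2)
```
[38, 46]
[38, 46]
True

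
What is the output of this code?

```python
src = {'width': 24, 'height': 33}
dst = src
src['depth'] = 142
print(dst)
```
{'width': 24, 'height': 33, 'depth': 142}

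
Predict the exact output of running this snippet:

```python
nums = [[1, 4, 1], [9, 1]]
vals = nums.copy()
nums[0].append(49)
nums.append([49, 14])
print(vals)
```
[[1, 4, 1, 49], [9, 1]]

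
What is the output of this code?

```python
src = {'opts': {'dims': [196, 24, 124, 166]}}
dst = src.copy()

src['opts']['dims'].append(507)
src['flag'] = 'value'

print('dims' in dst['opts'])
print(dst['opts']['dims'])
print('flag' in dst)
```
True
[196, 24, 124, 166, 507]
False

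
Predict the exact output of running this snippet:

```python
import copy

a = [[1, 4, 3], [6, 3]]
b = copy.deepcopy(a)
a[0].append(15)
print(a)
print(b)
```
[[1, 4, 3, 15], [6, 3]]
[[1, 4, 3], [6, 3]]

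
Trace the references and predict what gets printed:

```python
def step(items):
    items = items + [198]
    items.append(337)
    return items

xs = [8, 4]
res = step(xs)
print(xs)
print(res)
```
[8, 4]
[8, 4, 198, 337]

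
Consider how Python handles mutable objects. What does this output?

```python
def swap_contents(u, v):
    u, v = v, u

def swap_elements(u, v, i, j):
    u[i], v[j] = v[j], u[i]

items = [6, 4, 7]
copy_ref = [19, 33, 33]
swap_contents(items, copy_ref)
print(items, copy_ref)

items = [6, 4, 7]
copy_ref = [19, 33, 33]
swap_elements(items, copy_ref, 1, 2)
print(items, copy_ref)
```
[6, 4, 7] [19, 33, 33]
[6, 33, 7] [19, 33, 4]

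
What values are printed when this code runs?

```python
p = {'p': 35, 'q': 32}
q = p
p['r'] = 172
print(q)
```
{'p': 35, 'q': 32, 'r': 172}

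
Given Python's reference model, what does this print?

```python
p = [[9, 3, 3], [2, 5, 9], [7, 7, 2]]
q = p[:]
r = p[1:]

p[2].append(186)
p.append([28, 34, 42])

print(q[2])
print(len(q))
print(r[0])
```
[7, 7, 2, 186]
3
[2, 5, 9]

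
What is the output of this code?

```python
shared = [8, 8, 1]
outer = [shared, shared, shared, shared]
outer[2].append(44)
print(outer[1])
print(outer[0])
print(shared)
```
[8, 8, 1, 44]
[8, 8, 1, 44]
[8, 8, 1, 44]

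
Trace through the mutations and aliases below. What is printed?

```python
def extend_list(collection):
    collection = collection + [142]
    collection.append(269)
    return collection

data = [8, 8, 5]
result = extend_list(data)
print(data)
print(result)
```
[8, 8, 5]
[8, 8, 5, 142, 269]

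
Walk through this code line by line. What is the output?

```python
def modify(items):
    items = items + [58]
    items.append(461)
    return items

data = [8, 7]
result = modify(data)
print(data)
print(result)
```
[8, 7]
[8, 7, 58, 461]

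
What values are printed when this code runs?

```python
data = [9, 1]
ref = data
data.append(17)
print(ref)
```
[9, 1, 17]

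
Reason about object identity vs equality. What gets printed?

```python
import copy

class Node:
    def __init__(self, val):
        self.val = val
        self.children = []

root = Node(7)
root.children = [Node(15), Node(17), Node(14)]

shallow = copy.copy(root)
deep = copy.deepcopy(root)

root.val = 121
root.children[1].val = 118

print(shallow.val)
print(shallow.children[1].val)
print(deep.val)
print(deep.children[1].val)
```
7
118
7
17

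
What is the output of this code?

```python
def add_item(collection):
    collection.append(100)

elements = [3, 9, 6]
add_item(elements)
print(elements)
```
[3, 9, 6, 100]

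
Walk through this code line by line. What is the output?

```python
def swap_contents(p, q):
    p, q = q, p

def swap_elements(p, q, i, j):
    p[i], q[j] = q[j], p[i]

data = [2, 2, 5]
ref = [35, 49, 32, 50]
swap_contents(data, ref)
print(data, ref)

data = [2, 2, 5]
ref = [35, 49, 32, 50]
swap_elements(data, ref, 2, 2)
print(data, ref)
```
[2, 2, 5] [35, 49, 32, 50]
[2, 2, 32] [35, 49, 5, 50]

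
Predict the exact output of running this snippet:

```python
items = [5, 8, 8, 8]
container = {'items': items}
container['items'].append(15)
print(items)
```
[5, 8, 8, 8, 15]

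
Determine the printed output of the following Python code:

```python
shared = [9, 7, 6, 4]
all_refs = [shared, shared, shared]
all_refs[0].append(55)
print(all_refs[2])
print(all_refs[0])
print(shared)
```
[9, 7, 6, 4, 55]
[9, 7, 6, 4, 55]
[9, 7, 6, 4, 55]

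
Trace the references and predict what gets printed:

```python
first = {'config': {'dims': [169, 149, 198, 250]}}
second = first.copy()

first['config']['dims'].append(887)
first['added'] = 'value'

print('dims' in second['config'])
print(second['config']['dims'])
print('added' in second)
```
True
[169, 149, 198, 250, 887]
False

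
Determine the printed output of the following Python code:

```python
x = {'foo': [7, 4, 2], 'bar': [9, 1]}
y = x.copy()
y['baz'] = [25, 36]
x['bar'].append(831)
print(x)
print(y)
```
{'foo': [7, 4, 2], 'bar': [9, 1, 831]}
{'foo': [7, 4, 2], 'bar': [9, 1, 831], 'baz': [25, 36]}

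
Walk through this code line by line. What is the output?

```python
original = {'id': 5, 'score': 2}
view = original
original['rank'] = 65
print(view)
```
{'id': 5, 'score': 2, 'rank': 65}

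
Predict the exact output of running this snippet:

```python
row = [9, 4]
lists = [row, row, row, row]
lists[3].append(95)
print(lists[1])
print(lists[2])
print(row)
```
[9, 4, 95]
[9, 4, 95]
[9, 4, 95]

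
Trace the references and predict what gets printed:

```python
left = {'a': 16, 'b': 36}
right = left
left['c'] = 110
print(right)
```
{'a': 16, 'b': 36, 'c': 110}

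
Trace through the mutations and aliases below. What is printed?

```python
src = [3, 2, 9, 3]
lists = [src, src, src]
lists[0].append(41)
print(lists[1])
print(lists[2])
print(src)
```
[3, 2, 9, 3, 41]
[3, 2, 9, 3, 41]
[3, 2, 9, 3, 41]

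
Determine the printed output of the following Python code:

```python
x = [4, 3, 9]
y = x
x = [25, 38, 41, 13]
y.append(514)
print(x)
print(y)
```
[25, 38, 41, 13]
[4, 3, 9, 514]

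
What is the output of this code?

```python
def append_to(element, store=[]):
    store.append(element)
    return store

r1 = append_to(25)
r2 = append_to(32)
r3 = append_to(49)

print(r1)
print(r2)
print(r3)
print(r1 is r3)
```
[25, 32, 49]
[25, 32, 49]
[25, 32, 49]
True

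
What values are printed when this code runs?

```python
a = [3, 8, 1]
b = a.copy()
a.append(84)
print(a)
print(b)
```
[3, 8, 1, 84]
[3, 8, 1]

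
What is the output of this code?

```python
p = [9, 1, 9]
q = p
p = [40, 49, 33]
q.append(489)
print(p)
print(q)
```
[40, 49, 33]
[9, 1, 9, 489]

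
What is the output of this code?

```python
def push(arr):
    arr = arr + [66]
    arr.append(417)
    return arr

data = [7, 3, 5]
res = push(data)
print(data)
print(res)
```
[7, 3, 5]
[7, 3, 5, 66, 417]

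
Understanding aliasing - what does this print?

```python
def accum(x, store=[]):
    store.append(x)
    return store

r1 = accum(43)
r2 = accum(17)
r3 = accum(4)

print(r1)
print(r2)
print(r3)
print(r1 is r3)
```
[43, 17, 4]
[43, 17, 4]
[43, 17, 4]
True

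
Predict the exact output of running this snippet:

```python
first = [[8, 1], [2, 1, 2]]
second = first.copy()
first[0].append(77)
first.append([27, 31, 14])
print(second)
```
[[8, 1, 77], [2, 1, 2]]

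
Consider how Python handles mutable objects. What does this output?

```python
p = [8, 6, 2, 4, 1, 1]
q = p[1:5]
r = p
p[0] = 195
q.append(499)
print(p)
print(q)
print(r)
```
[195, 6, 2, 4, 1, 1]
[6, 2, 4, 1, 499]
[195, 6, 2, 4, 1, 1]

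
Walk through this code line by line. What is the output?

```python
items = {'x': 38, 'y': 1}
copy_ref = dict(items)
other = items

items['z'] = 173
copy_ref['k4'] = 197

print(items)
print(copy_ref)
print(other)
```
{'x': 38, 'y': 1, 'z': 173}
{'x': 38, 'y': 1, 'k4': 197}
{'x': 38, 'y': 1, 'z': 173}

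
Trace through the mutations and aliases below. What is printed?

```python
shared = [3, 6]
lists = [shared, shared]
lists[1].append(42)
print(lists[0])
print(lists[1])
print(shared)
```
[3, 6, 42]
[3, 6, 42]
[3, 6, 42]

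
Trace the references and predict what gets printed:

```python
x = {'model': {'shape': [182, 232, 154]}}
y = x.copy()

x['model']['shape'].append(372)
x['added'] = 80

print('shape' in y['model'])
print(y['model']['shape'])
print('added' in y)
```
True
[182, 232, 154, 372]
False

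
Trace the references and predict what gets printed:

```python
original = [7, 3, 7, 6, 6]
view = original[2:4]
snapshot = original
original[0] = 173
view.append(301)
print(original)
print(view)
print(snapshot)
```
[173, 3, 7, 6, 6]
[7, 6, 301]
[173, 3, 7, 6, 6]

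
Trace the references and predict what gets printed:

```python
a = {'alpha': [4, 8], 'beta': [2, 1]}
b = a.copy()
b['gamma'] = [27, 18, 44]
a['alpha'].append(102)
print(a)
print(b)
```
{'alpha': [4, 8, 102], 'beta': [2, 1]}
{'alpha': [4, 8, 102], 'beta': [2, 1], 'gamma': [27, 18, 44]}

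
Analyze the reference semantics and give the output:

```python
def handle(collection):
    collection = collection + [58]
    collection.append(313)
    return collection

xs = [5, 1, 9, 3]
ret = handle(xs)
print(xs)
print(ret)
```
[5, 1, 9, 3]
[5, 1, 9, 3, 58, 313]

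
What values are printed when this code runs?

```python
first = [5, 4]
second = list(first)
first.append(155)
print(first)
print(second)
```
[5, 4, 155]
[5, 4]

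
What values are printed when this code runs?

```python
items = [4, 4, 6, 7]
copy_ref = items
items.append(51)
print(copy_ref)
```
[4, 4, 6, 7, 51]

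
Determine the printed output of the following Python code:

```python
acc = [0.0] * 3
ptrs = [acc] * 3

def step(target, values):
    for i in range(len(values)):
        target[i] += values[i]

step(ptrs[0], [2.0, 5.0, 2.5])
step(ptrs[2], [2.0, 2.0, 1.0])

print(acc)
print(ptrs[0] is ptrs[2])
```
[4.0, 7.0, 3.5]
True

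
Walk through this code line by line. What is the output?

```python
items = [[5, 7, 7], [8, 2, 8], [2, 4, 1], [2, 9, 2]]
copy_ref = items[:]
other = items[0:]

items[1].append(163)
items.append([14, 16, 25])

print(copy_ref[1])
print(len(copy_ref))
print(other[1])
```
[8, 2, 8, 163]
4
[8, 2, 8, 163]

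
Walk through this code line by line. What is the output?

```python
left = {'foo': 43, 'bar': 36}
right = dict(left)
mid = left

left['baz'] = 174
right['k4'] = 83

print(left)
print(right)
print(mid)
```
{'foo': 43, 'bar': 36, 'baz': 174}
{'foo': 43, 'bar': 36, 'k4': 83}
{'foo': 43, 'bar': 36, 'baz': 174}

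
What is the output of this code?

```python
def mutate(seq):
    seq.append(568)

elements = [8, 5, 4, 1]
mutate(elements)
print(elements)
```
[8, 5, 4, 1, 568]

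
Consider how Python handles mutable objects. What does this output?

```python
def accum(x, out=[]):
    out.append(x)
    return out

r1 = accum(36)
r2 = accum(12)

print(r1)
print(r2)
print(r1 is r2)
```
[36, 12]
[36, 12]
True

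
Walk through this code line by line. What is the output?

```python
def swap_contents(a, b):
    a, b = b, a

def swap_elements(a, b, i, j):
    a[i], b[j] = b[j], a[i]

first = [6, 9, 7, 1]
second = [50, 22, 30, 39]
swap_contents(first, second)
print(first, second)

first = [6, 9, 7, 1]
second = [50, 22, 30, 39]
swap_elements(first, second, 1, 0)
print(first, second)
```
[6, 9, 7, 1] [50, 22, 30, 39]
[6, 50, 7, 1] [9, 22, 30, 39]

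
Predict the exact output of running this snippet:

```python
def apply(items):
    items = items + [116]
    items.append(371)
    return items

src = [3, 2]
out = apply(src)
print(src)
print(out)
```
[3, 2]
[3, 2, 116, 371]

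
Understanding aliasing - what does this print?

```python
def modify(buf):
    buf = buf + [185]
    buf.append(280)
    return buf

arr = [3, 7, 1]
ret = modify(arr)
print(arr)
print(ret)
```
[3, 7, 1]
[3, 7, 1, 185, 280]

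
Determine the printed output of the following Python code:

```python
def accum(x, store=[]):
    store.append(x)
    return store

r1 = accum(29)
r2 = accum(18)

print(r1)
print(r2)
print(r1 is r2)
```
[29, 18]
[29, 18]
True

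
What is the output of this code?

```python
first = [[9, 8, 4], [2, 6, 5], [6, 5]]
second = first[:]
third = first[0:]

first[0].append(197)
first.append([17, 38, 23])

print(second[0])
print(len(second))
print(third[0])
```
[9, 8, 4, 197]
3
[9, 8, 4, 197]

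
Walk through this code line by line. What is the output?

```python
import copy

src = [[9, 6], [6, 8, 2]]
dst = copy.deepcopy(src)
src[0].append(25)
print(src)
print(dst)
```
[[9, 6, 25], [6, 8, 2]]
[[9, 6], [6, 8, 2]]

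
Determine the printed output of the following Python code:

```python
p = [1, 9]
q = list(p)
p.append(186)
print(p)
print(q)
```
[1, 9, 186]
[1, 9]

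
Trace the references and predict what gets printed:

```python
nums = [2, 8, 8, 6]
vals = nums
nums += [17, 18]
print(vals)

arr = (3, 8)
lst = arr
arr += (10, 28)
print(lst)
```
[2, 8, 8, 6, 17, 18]
(3, 8)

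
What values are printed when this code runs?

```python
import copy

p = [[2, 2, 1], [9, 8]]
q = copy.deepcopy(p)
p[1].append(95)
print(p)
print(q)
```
[[2, 2, 1], [9, 8, 95]]
[[2, 2, 1], [9, 8]]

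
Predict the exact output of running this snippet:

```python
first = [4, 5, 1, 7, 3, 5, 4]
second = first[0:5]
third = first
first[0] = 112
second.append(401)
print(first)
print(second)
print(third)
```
[112, 5, 1, 7, 3, 5, 4]
[4, 5, 1, 7, 3, 401]
[112, 5, 1, 7, 3, 5, 4]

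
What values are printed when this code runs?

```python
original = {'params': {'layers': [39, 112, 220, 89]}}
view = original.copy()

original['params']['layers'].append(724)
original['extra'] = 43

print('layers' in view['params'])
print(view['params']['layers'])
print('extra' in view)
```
True
[39, 112, 220, 89, 724]
False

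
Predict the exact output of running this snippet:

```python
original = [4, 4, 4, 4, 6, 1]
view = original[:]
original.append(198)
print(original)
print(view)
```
[4, 4, 4, 4, 6, 1, 198]
[4, 4, 4, 4, 6, 1]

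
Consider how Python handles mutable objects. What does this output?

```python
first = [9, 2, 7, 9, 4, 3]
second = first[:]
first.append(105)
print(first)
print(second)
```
[9, 2, 7, 9, 4, 3, 105]
[9, 2, 7, 9, 4, 3]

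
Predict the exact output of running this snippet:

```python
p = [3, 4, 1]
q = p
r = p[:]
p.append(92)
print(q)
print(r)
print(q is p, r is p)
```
[3, 4, 1, 92]
[3, 4, 1]
True False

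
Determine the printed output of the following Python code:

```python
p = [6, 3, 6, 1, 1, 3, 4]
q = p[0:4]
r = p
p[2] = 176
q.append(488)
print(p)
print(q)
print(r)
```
[6, 3, 176, 1, 1, 3, 4]
[6, 3, 6, 1, 488]
[6, 3, 176, 1, 1, 3, 4]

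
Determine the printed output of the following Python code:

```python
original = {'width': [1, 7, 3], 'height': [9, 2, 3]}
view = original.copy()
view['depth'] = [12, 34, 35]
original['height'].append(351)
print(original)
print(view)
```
{'width': [1, 7, 3], 'height': [9, 2, 3, 351]}
{'width': [1, 7, 3], 'height': [9, 2, 3, 351], 'depth': [12, 34, 35]}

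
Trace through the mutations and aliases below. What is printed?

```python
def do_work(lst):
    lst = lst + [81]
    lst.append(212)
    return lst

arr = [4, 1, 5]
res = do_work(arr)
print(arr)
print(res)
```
[4, 1, 5]
[4, 1, 5, 81, 212]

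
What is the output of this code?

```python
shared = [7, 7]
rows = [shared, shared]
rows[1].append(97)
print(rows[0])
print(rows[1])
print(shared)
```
[7, 7, 97]
[7, 7, 97]
[7, 7, 97]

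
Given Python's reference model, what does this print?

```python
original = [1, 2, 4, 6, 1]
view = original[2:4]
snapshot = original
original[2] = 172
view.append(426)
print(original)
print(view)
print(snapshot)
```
[1, 2, 172, 6, 1]
[4, 6, 426]
[1, 2, 172, 6, 1]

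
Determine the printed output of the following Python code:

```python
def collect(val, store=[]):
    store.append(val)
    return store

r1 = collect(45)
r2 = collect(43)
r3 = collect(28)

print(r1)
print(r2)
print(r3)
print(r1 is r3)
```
[45, 43, 28]
[45, 43, 28]
[45, 43, 28]
True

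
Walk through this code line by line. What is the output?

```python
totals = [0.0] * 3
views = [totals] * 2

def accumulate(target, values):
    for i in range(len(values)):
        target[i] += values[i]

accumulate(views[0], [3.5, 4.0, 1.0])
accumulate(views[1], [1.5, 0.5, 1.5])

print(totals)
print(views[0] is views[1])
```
[5.0, 4.5, 2.5]
True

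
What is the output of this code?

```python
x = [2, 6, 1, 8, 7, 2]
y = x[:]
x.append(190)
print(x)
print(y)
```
[2, 6, 1, 8, 7, 2, 190]
[2, 6, 1, 8, 7, 2]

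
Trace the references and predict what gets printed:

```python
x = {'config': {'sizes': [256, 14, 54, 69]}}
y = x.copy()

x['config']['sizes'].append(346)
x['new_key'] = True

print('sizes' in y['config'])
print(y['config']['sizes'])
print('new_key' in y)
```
True
[256, 14, 54, 69, 346]
False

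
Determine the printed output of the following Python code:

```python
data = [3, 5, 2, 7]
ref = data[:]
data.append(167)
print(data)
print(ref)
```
[3, 5, 2, 7, 167]
[3, 5, 2, 7]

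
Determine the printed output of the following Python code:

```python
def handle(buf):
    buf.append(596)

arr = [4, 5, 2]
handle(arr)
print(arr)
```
[4, 5, 2, 596]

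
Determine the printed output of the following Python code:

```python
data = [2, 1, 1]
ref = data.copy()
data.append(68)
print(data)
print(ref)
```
[2, 1, 1, 68]
[2, 1, 1]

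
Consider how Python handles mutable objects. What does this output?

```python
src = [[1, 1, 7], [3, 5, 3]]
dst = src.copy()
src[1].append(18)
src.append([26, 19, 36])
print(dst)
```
[[1, 1, 7], [3, 5, 3, 18]]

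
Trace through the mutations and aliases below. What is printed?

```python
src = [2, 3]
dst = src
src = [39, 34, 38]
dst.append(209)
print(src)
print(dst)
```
[39, 34, 38]
[2, 3, 209]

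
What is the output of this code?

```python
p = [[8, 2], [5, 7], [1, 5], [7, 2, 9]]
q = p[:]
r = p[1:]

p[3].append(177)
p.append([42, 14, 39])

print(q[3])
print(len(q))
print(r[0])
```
[7, 2, 9, 177]
4
[5, 7]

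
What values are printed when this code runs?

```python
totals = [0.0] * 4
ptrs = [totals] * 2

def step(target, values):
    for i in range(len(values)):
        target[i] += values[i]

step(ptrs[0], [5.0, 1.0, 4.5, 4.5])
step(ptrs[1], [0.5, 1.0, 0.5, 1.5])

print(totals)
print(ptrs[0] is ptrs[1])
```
[5.5, 2.0, 5.0, 6.0]
True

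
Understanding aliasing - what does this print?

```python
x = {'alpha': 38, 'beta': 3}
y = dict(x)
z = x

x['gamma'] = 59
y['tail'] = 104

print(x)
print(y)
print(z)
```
{'alpha': 38, 'beta': 3, 'gamma': 59}
{'alpha': 38, 'beta': 3, 'tail': 104}
{'alpha': 38, 'beta': 3, 'gamma': 59}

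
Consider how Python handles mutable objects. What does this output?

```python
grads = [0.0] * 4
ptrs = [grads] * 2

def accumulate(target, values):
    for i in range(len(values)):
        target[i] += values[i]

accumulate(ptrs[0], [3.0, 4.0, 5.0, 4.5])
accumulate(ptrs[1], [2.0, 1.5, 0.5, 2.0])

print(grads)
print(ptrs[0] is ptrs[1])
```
[5.0, 5.5, 5.5, 6.5]
True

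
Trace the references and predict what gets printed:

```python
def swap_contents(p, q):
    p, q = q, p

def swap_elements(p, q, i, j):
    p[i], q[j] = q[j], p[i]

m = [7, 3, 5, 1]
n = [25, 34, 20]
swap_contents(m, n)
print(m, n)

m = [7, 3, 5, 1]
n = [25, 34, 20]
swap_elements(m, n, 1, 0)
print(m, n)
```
[7, 3, 5, 1] [25, 34, 20]
[7, 25, 5, 1] [3, 34, 20]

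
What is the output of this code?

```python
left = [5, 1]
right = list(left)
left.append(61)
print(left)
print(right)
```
[5, 1, 61]
[5, 1]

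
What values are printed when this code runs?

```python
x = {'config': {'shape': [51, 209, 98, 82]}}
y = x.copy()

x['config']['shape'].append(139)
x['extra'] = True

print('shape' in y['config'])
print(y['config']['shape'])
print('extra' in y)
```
True
[51, 209, 98, 82, 139]
False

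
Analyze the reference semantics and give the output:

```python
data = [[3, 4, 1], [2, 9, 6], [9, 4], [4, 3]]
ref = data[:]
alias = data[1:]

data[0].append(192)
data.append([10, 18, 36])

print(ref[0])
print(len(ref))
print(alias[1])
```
[3, 4, 1, 192]
4
[9, 4]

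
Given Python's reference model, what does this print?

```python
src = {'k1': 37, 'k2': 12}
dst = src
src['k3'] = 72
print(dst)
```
{'k1': 37, 'k2': 12, 'k3': 72}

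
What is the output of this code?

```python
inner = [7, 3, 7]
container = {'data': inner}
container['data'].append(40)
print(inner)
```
[7, 3, 7, 40]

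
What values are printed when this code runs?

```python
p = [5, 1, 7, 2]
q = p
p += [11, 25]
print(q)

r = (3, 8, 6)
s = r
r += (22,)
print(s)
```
[5, 1, 7, 2, 11, 25]
(3, 8, 6)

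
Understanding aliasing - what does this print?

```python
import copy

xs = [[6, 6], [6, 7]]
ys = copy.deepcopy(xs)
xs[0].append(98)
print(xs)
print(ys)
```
[[6, 6, 98], [6, 7]]
[[6, 6], [6, 7]]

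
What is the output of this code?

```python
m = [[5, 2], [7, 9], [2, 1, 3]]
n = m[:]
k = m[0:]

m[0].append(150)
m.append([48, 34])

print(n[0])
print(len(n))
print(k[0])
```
[5, 2, 150]
3
[5, 2, 150]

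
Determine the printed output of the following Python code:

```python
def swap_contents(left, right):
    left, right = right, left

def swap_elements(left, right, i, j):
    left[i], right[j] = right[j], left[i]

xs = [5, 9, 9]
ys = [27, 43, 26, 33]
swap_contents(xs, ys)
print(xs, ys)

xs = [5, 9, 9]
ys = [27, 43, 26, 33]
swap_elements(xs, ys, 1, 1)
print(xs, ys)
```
[5, 9, 9] [27, 43, 26, 33]
[5, 43, 9] [27, 9, 26, 33]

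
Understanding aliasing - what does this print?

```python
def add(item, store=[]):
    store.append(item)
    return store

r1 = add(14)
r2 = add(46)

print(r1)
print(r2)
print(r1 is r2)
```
[14, 46]
[14, 46]
True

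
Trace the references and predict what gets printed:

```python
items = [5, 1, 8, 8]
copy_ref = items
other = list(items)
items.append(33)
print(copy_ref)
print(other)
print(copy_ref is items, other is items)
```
[5, 1, 8, 8, 33]
[5, 1, 8, 8]
True False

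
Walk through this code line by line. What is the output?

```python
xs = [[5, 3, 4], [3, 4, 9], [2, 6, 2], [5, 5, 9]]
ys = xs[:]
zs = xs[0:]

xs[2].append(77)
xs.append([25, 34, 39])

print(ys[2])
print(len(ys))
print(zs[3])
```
[2, 6, 2, 77]
4
[5, 5, 9]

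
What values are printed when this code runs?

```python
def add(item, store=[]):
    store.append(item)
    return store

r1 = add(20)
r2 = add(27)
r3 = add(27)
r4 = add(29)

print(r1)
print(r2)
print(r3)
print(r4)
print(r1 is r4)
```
[20, 27, 27, 29]
[20, 27, 27, 29]
[20, 27, 27, 29]
[20, 27, 27, 29]
True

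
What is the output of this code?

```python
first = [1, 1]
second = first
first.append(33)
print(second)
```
[1, 1, 33]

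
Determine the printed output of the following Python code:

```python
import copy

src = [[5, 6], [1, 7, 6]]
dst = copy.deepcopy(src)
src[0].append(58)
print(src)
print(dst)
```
[[5, 6, 58], [1, 7, 6]]
[[5, 6], [1, 7, 6]]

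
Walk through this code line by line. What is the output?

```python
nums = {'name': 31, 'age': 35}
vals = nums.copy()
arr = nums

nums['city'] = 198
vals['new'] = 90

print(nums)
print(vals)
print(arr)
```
{'name': 31, 'age': 35, 'city': 198}
{'name': 31, 'age': 35, 'new': 90}
{'name': 31, 'age': 35, 'city': 198}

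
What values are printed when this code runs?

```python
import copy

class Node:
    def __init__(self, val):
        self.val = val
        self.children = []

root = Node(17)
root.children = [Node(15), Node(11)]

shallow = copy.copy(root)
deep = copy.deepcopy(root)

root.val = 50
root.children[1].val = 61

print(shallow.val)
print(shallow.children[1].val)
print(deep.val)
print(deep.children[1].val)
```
17
61
17
11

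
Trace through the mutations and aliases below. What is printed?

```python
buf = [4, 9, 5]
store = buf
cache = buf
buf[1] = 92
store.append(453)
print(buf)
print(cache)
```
[4, 92, 5, 453]
[4, 92, 5, 453]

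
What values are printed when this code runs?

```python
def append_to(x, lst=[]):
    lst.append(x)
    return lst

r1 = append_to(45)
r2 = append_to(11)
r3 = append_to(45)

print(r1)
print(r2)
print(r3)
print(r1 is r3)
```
[45, 11, 45]
[45, 11, 45]
[45, 11, 45]
True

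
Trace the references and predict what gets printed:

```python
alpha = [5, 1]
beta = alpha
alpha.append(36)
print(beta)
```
[5, 1, 36]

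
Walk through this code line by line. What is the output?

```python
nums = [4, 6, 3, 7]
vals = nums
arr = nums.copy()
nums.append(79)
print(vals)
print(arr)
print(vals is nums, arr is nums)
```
[4, 6, 3, 7, 79]
[4, 6, 3, 7]
True False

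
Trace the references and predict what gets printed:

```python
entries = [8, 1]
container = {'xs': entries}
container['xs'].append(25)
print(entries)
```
[8, 1, 25]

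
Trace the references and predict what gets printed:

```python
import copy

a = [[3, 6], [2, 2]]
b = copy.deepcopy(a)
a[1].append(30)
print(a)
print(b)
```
[[3, 6], [2, 2, 30]]
[[3, 6], [2, 2]]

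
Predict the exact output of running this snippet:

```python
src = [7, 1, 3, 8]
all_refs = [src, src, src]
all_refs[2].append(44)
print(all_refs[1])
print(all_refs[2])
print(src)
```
[7, 1, 3, 8, 44]
[7, 1, 3, 8, 44]
[7, 1, 3, 8, 44]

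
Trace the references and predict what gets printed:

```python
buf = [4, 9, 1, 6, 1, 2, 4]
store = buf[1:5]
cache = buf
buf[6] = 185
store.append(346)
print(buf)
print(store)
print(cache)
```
[4, 9, 1, 6, 1, 2, 185]
[9, 1, 6, 1, 346]
[4, 9, 1, 6, 1, 2, 185]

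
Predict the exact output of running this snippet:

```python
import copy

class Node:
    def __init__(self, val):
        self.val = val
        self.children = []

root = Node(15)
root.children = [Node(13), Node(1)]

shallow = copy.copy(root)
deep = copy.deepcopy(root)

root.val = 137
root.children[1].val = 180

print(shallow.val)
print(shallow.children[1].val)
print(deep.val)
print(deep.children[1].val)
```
15
180
15
1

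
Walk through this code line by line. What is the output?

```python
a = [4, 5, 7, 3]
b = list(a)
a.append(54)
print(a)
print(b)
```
[4, 5, 7, 3, 54]
[4, 5, 7, 3]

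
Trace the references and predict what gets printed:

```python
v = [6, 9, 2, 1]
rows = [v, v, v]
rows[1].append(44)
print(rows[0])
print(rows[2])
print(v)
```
[6, 9, 2, 1, 44]
[6, 9, 2, 1, 44]
[6, 9, 2, 1, 44]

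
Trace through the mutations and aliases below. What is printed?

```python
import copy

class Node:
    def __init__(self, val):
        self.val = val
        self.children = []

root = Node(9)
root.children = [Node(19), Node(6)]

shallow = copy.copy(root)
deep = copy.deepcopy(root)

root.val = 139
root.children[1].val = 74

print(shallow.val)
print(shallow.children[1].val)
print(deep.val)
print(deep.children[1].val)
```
9
74
9
6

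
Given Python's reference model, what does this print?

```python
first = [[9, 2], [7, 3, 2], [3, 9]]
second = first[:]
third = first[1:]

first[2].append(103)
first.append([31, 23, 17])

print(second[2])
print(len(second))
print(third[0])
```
[3, 9, 103]
3
[7, 3, 2]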